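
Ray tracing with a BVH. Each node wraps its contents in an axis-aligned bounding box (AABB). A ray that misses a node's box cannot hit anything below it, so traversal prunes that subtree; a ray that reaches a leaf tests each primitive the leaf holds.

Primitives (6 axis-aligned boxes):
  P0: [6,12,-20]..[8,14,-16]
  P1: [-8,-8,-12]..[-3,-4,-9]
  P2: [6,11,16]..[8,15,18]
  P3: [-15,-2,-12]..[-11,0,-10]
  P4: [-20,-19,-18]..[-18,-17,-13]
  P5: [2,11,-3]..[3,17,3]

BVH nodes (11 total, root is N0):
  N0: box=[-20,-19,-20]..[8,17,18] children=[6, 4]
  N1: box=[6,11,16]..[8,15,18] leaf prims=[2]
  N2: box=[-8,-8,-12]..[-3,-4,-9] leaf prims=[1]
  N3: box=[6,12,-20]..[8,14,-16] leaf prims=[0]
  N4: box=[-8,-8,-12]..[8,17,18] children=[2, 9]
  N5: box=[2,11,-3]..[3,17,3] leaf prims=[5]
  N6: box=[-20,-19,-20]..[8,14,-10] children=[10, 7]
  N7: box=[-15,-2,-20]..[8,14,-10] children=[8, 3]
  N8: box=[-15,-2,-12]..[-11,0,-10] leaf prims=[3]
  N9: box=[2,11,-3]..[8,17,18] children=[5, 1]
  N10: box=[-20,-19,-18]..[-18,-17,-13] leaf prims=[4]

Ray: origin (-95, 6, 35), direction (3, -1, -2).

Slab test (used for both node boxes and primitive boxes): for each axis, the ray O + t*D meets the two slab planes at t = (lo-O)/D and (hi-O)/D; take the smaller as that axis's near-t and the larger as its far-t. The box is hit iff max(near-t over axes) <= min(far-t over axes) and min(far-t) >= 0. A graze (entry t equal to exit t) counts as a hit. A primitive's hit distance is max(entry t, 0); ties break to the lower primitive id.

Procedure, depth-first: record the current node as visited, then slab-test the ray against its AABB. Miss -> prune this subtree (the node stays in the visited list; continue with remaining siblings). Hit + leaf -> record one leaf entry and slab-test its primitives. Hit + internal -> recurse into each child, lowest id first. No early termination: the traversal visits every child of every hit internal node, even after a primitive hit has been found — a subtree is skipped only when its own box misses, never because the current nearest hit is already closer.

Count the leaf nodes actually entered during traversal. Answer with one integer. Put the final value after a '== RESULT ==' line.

Trace the traversal:
N0 x:[25,103/3] y:[-11,25] z:[17/2,55/2] -> hit [25,25], descend [4, 6]
  N4 x:[29,103/3] y:[-11,14] z:[17/2,47/2] -> miss, prune
  N6 x:[25,103/3] y:[-8,25] z:[45/2,55/2] -> hit [25,25], descend [7, 10]
    N7 x:[80/3,103/3] y:[-8,8] z:[45/2,55/2] -> miss, prune
    N10 x:[25,77/3] y:[23,25] z:[24,53/2] -> hit [25,25] leaf, test {P4@t=25}

Visited [0, 4, 6, 7, 10]. Tests: 5 box, 1 leaf. Nearest: P4.

== RESULT ==
1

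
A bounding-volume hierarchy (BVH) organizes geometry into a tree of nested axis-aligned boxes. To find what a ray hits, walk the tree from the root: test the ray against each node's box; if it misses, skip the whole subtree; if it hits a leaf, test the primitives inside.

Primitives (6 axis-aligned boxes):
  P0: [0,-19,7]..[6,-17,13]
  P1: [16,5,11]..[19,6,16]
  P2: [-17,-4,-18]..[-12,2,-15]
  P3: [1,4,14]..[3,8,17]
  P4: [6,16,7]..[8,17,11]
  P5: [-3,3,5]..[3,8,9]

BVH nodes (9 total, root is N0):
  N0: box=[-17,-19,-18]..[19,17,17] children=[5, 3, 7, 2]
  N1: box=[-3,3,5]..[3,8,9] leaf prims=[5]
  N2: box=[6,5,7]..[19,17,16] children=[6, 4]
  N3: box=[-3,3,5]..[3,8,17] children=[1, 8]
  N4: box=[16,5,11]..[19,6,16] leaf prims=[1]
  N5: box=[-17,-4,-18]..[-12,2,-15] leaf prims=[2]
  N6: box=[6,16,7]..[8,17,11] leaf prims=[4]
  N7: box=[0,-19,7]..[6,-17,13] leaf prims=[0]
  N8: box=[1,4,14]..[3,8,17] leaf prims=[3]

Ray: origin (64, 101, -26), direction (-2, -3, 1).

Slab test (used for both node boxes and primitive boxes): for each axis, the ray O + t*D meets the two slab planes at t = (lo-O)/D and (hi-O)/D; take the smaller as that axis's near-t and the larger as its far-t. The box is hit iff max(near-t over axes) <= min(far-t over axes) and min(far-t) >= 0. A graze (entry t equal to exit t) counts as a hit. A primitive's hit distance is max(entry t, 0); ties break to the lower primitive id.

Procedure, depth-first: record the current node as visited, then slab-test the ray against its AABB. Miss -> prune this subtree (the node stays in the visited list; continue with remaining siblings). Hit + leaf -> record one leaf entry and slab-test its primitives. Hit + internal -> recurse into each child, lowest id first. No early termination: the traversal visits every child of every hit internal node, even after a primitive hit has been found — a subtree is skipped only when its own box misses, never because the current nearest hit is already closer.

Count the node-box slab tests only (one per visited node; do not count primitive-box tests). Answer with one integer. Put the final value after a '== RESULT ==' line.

Walk:
N0 x:[45/2,81/2] y:[28,40] z:[8,43] -> hit [28,40], descend [2, 3, 5, 7]
  N2 x:[45/2,29] y:[28,32] z:[33,42] -> miss, prune
  N3 x:[61/2,67/2] y:[31,98/3] z:[31,43] -> hit [31,98/3], descend [1, 8]
    N1 x:[61/2,67/2] y:[31,98/3] z:[31,35] -> hit [31,98/3] leaf, test {P5@t=31}
    N8 x:[61/2,63/2] y:[31,97/3] z:[40,43] -> miss, prune
  N5 x:[38,81/2] y:[33,35] z:[8,11] -> miss, prune
  N7 x:[29,32] y:[118/3,40] z:[33,39] -> miss, prune

Visited [0, 2, 3, 1, 8, 5, 7]. Tests: 7 box, 1 leaf. Nearest: P5.

== RESULT ==
7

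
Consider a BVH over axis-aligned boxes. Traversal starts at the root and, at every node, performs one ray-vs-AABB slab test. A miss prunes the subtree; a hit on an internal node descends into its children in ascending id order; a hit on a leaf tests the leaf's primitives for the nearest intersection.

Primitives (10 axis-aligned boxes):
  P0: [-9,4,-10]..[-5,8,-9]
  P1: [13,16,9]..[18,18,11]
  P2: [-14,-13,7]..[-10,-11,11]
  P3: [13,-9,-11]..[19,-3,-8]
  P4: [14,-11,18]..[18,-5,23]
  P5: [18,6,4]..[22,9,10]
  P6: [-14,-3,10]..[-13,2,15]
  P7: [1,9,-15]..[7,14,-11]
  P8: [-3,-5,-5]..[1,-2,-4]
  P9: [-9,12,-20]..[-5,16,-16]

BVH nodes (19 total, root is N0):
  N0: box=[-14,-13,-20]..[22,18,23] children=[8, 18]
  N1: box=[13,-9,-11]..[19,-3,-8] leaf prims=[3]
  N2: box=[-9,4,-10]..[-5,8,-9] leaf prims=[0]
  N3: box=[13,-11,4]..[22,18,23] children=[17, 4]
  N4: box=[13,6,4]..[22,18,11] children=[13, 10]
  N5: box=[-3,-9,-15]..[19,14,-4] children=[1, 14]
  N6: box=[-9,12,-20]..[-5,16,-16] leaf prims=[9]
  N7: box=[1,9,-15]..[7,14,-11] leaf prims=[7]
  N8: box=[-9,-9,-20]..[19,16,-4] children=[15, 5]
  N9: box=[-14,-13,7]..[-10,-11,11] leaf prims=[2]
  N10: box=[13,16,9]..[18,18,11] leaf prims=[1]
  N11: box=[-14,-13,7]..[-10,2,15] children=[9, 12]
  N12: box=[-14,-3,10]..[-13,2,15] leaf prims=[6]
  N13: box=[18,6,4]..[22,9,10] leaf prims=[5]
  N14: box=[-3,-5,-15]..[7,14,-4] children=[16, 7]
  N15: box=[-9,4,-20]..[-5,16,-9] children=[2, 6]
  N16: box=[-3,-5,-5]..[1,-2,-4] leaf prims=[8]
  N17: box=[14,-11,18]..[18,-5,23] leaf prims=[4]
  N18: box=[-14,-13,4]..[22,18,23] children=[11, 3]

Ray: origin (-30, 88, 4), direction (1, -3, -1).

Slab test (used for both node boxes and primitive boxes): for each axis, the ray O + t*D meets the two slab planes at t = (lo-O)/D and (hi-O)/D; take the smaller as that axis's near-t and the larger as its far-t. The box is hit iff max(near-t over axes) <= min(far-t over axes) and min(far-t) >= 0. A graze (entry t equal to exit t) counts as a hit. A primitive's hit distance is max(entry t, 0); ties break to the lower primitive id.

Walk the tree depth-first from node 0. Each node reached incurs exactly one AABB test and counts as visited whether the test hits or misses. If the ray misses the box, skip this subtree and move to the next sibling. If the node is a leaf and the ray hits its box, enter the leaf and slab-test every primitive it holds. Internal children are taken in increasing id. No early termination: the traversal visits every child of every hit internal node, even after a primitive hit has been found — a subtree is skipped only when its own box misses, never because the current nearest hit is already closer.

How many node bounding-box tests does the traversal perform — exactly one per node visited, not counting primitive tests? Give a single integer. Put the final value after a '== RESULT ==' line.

Trace the traversal:
N0 x:[16,52] y:[70/3,101/3] z:[-19,24] -> hit [70/3,24], descend [8, 18]
  N8 x:[21,49] y:[24,97/3] z:[8,24] -> hit [24,24], descend [5, 15]
    N5 x:[27,49] y:[74/3,97/3] z:[8,19] -> miss, prune
    N15 x:[21,25] y:[24,28] z:[13,24] -> hit [24,24], descend [2, 6]
      N2 x:[21,25] y:[80/3,28] z:[13,14] -> miss, prune
      N6 x:[21,25] y:[24,76/3] z:[20,24] -> hit [24,24] leaf, test {P9@t=24}
  N18 x:[16,52] y:[70/3,101/3] z:[-19,0] -> miss, prune

Visited [0, 8, 5, 15, 2, 6, 18]. Tests: 7 box, 1 leaf. Nearest: P9.

== RESULT ==
7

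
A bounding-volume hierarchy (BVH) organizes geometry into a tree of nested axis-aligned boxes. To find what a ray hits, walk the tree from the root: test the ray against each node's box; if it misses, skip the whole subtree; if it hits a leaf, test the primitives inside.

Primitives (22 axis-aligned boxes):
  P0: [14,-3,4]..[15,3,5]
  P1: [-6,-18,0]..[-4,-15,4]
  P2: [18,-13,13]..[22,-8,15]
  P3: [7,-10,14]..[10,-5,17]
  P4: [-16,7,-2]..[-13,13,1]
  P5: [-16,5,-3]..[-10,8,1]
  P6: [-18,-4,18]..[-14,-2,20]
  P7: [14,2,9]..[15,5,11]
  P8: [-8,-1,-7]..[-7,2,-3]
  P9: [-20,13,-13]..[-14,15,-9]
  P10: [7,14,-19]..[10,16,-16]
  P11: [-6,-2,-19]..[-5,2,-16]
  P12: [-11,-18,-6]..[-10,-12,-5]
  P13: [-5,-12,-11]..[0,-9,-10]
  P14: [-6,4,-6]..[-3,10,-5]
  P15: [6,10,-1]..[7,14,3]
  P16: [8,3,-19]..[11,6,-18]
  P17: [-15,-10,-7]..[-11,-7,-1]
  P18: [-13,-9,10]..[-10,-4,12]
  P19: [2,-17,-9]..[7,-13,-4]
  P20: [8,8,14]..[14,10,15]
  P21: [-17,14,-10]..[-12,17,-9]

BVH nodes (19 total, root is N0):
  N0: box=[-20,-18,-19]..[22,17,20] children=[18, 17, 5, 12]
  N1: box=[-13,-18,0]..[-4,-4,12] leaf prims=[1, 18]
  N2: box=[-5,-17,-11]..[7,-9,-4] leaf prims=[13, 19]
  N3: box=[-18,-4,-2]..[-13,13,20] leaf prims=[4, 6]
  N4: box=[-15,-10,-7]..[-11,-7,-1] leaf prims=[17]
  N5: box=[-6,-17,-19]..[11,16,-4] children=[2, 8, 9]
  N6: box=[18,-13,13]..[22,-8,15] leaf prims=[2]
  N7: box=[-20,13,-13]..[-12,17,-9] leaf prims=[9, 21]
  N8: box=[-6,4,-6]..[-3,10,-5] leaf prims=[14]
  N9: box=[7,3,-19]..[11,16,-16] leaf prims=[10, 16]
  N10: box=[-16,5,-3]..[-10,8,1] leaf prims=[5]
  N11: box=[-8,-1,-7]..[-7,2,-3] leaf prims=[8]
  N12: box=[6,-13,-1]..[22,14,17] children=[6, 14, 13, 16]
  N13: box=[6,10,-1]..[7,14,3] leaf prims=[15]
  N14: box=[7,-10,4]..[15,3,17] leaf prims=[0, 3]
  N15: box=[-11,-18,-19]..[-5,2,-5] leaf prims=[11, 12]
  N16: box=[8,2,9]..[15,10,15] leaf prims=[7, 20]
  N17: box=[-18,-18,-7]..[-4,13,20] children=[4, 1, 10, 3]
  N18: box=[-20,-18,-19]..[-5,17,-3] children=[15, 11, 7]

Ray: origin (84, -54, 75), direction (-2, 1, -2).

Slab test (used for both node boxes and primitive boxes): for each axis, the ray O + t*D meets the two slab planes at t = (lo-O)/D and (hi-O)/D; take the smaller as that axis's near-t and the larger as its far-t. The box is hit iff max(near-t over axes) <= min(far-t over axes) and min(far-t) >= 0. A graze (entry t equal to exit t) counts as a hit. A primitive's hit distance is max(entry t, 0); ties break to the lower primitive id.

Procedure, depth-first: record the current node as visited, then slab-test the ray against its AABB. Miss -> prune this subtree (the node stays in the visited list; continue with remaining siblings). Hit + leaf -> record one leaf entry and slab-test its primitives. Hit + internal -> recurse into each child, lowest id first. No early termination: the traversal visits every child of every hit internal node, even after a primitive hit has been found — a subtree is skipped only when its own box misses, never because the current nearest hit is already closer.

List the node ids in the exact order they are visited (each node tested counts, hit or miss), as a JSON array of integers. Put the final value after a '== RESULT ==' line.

Walk:
N0 x:[31,52] y:[36,71] z:[55/2,47] -> hit [36,47], descend [5, 12, 17, 18]
  N5 x:[73/2,45] y:[37,70] z:[79/2,47] -> hit [79/2,45], descend [2, 8, 9]
    N2 x:[77/2,89/2] y:[37,45] z:[79/2,43] -> hit [79/2,43] leaf, test {P13@t=85/2, P19@t=79/2}
    N8 x:[87/2,45] y:[58,64] z:[40,81/2] -> miss, prune
    N9 x:[73/2,77/2] y:[57,70] z:[91/2,47] -> miss, prune
  N12 x:[31,39] y:[41,68] z:[29,38] -> miss, prune
  N17 x:[44,51] y:[36,67] z:[55/2,41] -> miss, prune
  N18 x:[89/2,52] y:[36,71] z:[39,47] -> hit [89/2,47], descend [7, 11, 15]
    N7 x:[48,52] y:[67,71] z:[42,44] -> miss, prune
    N11 x:[91/2,46] y:[53,56] z:[39,41] -> miss, prune
    N15 x:[89/2,95/2] y:[36,56] z:[40,47] -> hit [89/2,47] leaf, test {P11(miss), P12(miss)}

Summary -> nodes [0, 5, 2, 8, 9, 12, 17, 18, 7, 11, 15]; box-tests=11; leaf-entries=2; first=P19

== RESULT ==
[0, 5, 2, 8, 9, 12, 17, 18, 7, 11, 15]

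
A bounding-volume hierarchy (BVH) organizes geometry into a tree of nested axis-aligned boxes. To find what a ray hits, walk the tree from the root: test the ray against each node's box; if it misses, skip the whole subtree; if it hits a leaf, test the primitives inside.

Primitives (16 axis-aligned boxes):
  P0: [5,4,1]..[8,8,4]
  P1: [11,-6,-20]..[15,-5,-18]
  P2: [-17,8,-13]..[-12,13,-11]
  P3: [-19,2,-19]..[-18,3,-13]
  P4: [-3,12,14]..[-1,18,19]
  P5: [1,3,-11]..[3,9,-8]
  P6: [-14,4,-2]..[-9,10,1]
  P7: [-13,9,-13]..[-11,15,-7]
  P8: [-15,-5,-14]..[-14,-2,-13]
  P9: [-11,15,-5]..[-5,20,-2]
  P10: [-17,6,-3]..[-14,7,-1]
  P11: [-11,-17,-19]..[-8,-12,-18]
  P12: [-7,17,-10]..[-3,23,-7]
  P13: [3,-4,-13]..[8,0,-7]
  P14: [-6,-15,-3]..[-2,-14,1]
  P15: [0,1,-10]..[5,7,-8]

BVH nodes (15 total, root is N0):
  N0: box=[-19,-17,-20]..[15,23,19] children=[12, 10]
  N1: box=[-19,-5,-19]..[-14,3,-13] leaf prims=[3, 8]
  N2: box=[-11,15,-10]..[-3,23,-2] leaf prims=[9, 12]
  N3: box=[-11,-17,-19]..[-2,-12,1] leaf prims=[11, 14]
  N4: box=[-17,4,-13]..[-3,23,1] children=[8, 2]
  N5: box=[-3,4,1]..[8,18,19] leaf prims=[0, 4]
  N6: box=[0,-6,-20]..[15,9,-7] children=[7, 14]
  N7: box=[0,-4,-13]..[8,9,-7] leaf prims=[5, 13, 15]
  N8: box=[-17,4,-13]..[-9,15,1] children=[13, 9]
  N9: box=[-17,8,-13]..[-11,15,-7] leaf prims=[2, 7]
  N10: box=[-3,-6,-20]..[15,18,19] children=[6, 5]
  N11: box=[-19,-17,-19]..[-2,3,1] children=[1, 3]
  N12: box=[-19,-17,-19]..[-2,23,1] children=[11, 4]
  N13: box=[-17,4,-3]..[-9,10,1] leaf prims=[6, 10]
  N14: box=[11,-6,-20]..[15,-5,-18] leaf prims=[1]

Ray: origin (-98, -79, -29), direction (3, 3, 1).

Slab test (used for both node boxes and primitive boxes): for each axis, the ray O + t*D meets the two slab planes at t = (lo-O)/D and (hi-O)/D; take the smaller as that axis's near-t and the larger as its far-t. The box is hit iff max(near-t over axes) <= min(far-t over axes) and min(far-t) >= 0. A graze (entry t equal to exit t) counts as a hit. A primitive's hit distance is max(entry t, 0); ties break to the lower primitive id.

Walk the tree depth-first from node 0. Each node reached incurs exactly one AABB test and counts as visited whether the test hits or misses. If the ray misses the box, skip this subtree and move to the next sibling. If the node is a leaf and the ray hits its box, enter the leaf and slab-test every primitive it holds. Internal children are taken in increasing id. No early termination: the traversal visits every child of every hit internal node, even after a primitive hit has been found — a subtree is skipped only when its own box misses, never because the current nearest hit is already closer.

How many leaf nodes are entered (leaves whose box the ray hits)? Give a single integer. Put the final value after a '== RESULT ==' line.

Trace the traversal:
N0 x:[79/3,113/3] y:[62/3,34] z:[9,48] -> hit [79/3,34], descend [10, 12]
  N10 x:[95/3,113/3] y:[73/3,97/3] z:[9,48] -> hit [95/3,97/3], descend [5, 6]
    N5 x:[95/3,106/3] y:[83/3,97/3] z:[30,48] -> hit [95/3,97/3] leaf, test {P0(miss), P4(miss)}
    N6 x:[98/3,113/3] y:[73/3,88/3] z:[9,22] -> miss, prune
  N12 x:[79/3,32] y:[62/3,34] z:[10,30] -> hit [79/3,30], descend [4, 11]
    N4 x:[27,95/3] y:[83/3,34] z:[16,30] -> hit [83/3,30], descend [2, 8]
      N2 x:[29,95/3] y:[94/3,34] z:[19,27] -> miss, prune
      N8 x:[27,89/3] y:[83/3,94/3] z:[16,30] -> hit [83/3,89/3], descend [9, 13]
        N9 x:[27,29] y:[29,94/3] z:[16,22] -> miss, prune
        N13 x:[27,89/3] y:[83/3,89/3] z:[26,30] -> hit [83/3,89/3] leaf, test {P6@t=28, P10(miss)}
    N11 x:[79/3,32] y:[62/3,82/3] z:[10,30] -> hit [79/3,82/3], descend [1, 3]
      N1 x:[79/3,28] y:[74/3,82/3] z:[10,16] -> miss, prune
      N3 x:[29,32] y:[62/3,67/3] z:[10,30] -> miss, prune

order=[0, 10, 5, 6, 12, 4, 2, 8, 9, 13, 11, 1, 3]  |boxes|=13  |leaves|=2  hit=P6

== RESULT ==
2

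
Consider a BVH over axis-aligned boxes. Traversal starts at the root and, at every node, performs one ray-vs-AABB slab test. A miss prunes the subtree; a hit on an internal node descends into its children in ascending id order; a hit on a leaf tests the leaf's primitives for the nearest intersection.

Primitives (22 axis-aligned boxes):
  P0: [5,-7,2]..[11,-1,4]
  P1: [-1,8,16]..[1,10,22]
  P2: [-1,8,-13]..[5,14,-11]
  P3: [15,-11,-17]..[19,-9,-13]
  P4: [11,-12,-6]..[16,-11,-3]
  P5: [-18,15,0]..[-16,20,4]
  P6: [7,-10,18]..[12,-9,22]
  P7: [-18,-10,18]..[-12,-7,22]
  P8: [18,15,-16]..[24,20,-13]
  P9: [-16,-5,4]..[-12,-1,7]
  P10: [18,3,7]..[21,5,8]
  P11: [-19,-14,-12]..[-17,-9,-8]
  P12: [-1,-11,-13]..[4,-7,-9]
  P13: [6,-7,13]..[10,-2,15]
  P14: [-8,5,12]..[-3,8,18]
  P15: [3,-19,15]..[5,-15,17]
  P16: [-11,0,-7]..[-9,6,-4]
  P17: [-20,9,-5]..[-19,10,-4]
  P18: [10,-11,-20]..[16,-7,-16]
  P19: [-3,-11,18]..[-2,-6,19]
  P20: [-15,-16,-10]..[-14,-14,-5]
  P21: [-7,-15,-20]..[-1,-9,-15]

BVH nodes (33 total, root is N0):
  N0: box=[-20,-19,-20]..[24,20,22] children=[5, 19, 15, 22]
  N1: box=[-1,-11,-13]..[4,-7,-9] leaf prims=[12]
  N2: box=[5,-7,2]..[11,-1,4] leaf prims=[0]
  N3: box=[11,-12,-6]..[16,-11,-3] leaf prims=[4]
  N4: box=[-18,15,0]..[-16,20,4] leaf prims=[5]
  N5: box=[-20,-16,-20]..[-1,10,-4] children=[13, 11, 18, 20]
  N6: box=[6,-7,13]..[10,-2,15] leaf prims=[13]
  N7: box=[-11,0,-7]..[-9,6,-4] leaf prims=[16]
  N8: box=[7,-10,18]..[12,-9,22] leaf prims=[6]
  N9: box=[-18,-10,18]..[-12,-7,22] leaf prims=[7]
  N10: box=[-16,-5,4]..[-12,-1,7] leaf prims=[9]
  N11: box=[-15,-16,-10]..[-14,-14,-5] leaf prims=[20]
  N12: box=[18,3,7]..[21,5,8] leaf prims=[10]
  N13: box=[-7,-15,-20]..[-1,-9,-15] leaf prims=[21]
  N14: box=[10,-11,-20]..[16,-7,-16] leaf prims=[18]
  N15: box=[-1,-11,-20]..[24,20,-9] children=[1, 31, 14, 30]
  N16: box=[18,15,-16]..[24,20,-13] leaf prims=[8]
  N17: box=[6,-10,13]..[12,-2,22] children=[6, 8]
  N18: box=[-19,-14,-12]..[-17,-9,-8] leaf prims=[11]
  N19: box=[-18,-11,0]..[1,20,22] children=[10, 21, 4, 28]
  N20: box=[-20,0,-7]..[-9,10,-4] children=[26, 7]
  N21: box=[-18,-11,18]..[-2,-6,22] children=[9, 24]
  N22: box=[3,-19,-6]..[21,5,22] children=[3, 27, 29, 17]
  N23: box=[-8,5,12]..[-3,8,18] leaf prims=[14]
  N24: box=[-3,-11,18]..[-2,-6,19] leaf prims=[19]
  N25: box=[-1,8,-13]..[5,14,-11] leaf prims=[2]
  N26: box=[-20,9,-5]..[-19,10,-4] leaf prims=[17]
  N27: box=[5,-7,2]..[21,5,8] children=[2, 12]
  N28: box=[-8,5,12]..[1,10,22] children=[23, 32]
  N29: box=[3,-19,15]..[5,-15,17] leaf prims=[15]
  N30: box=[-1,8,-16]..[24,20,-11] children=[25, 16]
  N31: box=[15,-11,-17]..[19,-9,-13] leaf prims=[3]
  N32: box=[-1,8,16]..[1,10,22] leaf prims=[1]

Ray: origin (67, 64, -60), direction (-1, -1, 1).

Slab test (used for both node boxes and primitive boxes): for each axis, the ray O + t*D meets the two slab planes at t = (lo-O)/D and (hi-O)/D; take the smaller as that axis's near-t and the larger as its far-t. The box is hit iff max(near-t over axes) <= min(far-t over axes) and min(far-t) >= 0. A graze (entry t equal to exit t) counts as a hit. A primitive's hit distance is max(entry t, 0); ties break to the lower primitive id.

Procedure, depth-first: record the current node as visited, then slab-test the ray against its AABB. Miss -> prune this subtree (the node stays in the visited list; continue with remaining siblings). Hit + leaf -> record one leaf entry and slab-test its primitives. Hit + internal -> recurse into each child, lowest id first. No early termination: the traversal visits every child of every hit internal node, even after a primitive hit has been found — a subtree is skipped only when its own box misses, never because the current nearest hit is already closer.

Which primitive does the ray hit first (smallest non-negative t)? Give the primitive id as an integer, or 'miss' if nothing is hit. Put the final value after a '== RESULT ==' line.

Walk:
N0 x:[43,87] y:[44,83] z:[40,82] -> hit [44,82], descend [5, 15, 19, 22]
  N5 x:[68,87] y:[54,80] z:[40,56] -> miss, prune
  N15 x:[43,68] y:[44,75] z:[40,51] -> hit [44,51], descend [1, 14, 30, 31]
    N1 x:[63,68] y:[71,75] z:[47,51] -> miss, prune
    N14 x:[51,57] y:[71,75] z:[40,44] -> miss, prune
    N30 x:[43,68] y:[44,56] z:[44,49] -> hit [44,49], descend [16, 25]
      N16 x:[43,49] y:[44,49] z:[44,47] -> hit [44,47] leaf, test {P8@t=44}
      N25 x:[62,68] y:[50,56] z:[47,49] -> miss, prune
    N31 x:[48,52] y:[73,75] z:[43,47] -> miss, prune
  N19 x:[66,85] y:[44,75] z:[60,82] -> hit [66,75], descend [4, 10, 21, 28]
    N4 x:[83,85] y:[44,49] z:[60,64] -> miss, prune
    N10 x:[79,83] y:[65,69] z:[64,67] -> miss, prune
    N21 x:[69,85] y:[70,75] z:[78,82] -> miss, prune
    N28 x:[66,75] y:[54,59] z:[72,82] -> miss, prune
  N22 x:[46,64] y:[59,83] z:[54,82] -> hit [59,64], descend [3, 17, 27, 29]
    N3 x:[51,56] y:[75,76] z:[54,57] -> miss, prune
    N17 x:[55,61] y:[66,74] z:[73,82] -> miss, prune
    N27 x:[46,62] y:[59,71] z:[62,68] -> hit [62,62], descend [2, 12]
      N2 x:[56,62] y:[65,71] z:[62,64] -> miss, prune
      N12 x:[46,49] y:[59,61] z:[67,68] -> miss, prune
    N29 x:[62,64] y:[79,83] z:[75,77] -> miss, prune

order=[0, 5, 15, 1, 14, 30, 16, 25, 31, 19, 4, 10, 21, 28, 22, 3, 17, 27, 2, 12, 29]  |boxes|=21  |leaves|=1  hit=P8

== RESULT ==
8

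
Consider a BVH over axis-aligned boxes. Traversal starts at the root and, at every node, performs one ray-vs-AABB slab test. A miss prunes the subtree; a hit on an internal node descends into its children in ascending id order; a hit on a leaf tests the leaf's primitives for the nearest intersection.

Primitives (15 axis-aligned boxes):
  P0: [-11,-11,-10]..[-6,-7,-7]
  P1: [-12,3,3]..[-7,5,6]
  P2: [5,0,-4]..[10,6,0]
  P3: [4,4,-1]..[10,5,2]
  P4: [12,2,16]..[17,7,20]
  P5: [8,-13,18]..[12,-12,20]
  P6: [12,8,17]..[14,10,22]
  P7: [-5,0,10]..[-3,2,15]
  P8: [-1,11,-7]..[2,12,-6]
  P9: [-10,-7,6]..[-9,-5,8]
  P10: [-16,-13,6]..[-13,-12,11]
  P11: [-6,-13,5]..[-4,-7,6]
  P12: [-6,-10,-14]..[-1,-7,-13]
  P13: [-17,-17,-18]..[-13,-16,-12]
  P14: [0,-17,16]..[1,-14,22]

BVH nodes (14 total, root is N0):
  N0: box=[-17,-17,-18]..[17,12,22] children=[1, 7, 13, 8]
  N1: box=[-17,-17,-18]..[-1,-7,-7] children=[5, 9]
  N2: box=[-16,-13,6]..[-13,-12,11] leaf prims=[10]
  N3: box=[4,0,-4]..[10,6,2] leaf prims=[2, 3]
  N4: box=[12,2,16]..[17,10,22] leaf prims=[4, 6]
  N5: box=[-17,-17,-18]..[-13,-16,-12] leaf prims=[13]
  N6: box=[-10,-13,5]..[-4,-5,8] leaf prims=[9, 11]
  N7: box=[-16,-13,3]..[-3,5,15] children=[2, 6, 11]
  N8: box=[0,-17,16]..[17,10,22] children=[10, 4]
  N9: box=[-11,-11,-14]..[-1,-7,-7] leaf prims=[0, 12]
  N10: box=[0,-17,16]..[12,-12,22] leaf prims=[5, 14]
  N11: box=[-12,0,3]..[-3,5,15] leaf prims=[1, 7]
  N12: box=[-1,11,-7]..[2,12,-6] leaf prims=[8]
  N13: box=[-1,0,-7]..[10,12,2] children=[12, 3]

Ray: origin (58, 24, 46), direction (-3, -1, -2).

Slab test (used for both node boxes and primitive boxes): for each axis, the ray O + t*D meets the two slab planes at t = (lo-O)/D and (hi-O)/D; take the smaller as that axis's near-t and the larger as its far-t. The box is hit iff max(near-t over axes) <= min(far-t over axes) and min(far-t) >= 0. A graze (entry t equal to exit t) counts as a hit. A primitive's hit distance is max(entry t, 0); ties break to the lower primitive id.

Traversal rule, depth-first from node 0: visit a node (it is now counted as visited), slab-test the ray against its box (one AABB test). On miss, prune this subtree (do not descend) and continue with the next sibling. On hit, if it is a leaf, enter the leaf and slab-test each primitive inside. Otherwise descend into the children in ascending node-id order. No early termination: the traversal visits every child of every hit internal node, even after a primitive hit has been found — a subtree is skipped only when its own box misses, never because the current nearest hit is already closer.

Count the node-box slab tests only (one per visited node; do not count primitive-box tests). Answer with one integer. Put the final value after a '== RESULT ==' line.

Walk:
N0 x:[41/3,25] y:[12,41] z:[12,32] -> hit [41/3,25], descend [1, 7, 8, 13]
  N1 x:[59/3,25] y:[31,41] z:[53/2,32] -> miss, prune
  N7 x:[61/3,74/3] y:[19,37] z:[31/2,43/2] -> hit [61/3,43/2], descend [2, 6, 11]
    N2 x:[71/3,74/3] y:[36,37] z:[35/2,20] -> miss, prune
    N6 x:[62/3,68/3] y:[29,37] z:[19,41/2] -> miss, prune
    N11 x:[61/3,70/3] y:[19,24] z:[31/2,43/2] -> hit [61/3,43/2] leaf, test {P1(miss), P7(miss)}
  N8 x:[41/3,58/3] y:[14,41] z:[12,15] -> hit [14,15], descend [4, 10]
    N4 x:[41/3,46/3] y:[14,22] z:[12,15] -> hit [14,15] leaf, test {P4(miss), P6(miss)}
    N10 x:[46/3,58/3] y:[36,41] z:[12,15] -> miss, prune
  N13 x:[16,59/3] y:[12,24] z:[22,53/2] -> miss, prune

Summary -> nodes [0, 1, 7, 2, 6, 11, 8, 4, 10, 13]; box-tests=10; leaf-entries=2; first=miss

== RESULT ==
10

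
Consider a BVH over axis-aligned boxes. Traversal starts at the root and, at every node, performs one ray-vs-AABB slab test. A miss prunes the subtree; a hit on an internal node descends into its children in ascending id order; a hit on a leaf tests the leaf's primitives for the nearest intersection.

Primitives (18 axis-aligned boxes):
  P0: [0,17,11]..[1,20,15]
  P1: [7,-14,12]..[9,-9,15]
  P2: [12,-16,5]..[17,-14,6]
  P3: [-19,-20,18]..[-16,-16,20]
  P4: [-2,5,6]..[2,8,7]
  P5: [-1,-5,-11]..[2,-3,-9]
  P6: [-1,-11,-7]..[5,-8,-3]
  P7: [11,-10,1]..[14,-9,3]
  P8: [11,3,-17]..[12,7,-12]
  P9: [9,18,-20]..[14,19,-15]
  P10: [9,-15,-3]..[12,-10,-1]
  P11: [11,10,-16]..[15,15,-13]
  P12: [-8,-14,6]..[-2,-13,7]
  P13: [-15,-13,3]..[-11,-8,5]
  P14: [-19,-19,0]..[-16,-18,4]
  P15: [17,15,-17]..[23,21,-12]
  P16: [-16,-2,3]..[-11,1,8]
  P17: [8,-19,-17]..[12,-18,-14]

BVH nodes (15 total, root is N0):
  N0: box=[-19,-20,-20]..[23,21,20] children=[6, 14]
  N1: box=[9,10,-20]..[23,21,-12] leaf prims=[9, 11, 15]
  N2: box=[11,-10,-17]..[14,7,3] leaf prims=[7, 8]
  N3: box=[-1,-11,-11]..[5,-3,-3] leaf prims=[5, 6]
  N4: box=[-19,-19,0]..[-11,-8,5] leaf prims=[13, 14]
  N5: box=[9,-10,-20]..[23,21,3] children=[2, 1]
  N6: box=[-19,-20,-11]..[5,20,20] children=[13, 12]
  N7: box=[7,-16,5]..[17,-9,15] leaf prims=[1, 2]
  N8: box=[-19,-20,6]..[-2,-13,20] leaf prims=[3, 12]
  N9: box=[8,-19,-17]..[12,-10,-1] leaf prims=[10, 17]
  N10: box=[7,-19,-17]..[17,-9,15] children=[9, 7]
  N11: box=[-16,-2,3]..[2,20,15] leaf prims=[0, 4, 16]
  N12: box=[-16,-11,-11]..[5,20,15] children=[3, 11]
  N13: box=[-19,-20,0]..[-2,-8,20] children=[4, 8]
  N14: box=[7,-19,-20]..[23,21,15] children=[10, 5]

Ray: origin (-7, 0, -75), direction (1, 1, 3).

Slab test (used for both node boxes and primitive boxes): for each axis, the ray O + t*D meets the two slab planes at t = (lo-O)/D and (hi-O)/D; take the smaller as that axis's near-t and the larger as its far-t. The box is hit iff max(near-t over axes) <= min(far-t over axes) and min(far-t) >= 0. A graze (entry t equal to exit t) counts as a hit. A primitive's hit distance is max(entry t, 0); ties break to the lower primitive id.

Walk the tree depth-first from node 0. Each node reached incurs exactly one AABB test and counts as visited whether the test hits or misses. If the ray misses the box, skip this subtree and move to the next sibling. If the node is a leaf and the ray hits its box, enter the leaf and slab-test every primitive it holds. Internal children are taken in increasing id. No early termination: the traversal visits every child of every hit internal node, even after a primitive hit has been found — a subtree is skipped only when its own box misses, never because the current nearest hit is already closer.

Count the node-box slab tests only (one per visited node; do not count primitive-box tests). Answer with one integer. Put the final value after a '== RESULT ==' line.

Traverse from the root:
N0 x:[-12,30] y:[-20,21] z:[55/3,95/3] -> hit [55/3,21], descend [6, 14]
  N6 x:[-12,12] y:[-20,20] z:[64/3,95/3] -> miss, prune
  N14 x:[14,30] y:[-19,21] z:[55/3,30] -> hit [55/3,21], descend [5, 10]
    N5 x:[16,30] y:[-10,21] z:[55/3,26] -> hit [55/3,21], descend [1, 2]
      N1 x:[16,30] y:[10,21] z:[55/3,21] -> hit [55/3,21] leaf, test {P9@t=55/3, P11(miss), P15(miss)}
      N2 x:[18,21] y:[-10,7] z:[58/3,26] -> miss, prune
    N10 x:[14,24] y:[-19,-9] z:[58/3,30] -> miss, prune

Visited [0, 6, 14, 5, 1, 2, 10]. Tests: 7 box, 1 leaf. Nearest: P9.

== RESULT ==
7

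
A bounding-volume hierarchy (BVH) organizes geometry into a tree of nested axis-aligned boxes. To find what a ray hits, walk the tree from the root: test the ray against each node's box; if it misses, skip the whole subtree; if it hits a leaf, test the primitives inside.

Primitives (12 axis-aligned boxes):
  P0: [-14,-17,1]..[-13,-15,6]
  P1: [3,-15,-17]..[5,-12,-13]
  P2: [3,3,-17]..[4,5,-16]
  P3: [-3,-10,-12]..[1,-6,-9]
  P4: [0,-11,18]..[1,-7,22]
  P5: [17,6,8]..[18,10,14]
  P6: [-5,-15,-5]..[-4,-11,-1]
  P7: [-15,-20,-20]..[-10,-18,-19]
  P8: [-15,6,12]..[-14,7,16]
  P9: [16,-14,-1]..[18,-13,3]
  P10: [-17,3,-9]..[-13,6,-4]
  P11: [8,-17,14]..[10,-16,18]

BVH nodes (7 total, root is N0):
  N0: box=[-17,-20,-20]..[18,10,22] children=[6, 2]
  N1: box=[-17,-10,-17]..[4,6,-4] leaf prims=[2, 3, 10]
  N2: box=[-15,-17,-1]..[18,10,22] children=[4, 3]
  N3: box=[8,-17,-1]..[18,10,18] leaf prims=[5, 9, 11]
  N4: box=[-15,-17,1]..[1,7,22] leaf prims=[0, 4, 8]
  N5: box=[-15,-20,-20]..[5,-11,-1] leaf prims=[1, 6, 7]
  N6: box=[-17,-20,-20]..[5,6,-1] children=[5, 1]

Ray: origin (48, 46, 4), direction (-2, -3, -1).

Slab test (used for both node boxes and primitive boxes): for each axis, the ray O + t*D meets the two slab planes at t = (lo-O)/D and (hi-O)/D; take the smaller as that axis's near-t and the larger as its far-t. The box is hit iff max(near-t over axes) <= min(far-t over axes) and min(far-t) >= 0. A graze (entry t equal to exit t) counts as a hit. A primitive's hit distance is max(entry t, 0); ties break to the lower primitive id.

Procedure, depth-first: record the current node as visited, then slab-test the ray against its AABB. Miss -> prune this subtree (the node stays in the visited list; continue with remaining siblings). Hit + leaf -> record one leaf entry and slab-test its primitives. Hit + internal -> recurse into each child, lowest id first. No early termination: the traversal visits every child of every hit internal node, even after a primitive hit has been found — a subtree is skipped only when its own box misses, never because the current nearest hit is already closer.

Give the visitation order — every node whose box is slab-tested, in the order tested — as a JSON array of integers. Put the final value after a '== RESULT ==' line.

Walk:
N0 x:[15,65/2] y:[12,22] z:[-18,24] -> hit [15,22], descend [2, 6]
  N2 x:[15,63/2] y:[12,21] z:[-18,5] -> miss, prune
  N6 x:[43/2,65/2] y:[40/3,22] z:[5,24] -> hit [43/2,22], descend [1, 5]
    N1 x:[22,65/2] y:[40/3,56/3] z:[8,21] -> miss, prune
    N5 x:[43/2,63/2] y:[19,22] z:[5,24] -> hit [43/2,22] leaf, test {P1(miss), P6(miss), P7(miss)}

order=[0, 2, 6, 1, 5]  |boxes|=5  |leaves|=1  hit=miss

== RESULT ==
[0, 2, 6, 1, 5]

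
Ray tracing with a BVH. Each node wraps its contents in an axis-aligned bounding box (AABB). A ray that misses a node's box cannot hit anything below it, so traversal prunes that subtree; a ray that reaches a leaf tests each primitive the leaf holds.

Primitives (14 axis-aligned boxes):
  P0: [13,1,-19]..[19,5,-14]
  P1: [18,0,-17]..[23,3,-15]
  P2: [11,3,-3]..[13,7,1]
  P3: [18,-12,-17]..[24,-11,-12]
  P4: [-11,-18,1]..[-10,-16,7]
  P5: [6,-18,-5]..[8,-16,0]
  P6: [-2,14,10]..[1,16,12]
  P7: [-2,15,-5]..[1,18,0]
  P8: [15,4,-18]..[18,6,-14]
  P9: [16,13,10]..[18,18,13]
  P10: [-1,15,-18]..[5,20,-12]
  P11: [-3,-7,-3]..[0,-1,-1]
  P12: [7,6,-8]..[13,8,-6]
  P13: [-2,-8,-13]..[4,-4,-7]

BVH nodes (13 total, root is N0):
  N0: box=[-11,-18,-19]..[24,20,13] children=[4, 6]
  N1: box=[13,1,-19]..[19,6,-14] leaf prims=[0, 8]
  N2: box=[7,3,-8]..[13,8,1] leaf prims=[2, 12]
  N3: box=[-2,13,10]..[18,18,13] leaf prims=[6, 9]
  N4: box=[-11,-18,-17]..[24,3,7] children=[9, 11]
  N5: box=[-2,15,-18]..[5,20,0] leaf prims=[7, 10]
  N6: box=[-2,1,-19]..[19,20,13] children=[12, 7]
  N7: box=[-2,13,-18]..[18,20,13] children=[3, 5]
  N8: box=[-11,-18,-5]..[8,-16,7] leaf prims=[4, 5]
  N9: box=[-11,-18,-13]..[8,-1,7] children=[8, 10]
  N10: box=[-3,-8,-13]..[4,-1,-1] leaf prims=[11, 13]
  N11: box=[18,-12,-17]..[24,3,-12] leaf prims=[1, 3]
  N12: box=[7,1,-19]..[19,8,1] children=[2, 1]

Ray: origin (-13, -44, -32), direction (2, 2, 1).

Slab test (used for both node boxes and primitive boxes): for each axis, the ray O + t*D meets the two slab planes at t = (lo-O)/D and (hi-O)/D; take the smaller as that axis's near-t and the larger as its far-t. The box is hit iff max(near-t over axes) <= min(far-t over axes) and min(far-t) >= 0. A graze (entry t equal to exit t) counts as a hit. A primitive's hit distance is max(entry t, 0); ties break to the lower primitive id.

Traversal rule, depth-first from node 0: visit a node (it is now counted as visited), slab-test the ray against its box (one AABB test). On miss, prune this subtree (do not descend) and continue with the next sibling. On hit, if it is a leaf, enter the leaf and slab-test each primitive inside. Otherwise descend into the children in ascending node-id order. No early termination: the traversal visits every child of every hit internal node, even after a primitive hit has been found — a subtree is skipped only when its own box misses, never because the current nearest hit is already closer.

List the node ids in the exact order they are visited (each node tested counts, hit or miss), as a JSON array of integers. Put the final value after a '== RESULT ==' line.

Walk:
N0 x:[1,37/2] y:[13,32] z:[13,45] -> hit [13,37/2], descend [4, 6]
  N4 x:[1,37/2] y:[13,47/2] z:[15,39] -> hit [15,37/2], descend [9, 11]
    N9 x:[1,21/2] y:[13,43/2] z:[19,39] -> miss, prune
    N11 x:[31/2,37/2] y:[16,47/2] z:[15,20] -> hit [16,37/2] leaf, test {P1(miss), P3@t=16}
  N6 x:[11/2,16] y:[45/2,32] z:[13,45] -> miss, prune

5 AABB tests over nodes [0, 4, 9, 11, 6]; 1 leaf entered; closest P3.

== RESULT ==
[0, 4, 9, 11, 6]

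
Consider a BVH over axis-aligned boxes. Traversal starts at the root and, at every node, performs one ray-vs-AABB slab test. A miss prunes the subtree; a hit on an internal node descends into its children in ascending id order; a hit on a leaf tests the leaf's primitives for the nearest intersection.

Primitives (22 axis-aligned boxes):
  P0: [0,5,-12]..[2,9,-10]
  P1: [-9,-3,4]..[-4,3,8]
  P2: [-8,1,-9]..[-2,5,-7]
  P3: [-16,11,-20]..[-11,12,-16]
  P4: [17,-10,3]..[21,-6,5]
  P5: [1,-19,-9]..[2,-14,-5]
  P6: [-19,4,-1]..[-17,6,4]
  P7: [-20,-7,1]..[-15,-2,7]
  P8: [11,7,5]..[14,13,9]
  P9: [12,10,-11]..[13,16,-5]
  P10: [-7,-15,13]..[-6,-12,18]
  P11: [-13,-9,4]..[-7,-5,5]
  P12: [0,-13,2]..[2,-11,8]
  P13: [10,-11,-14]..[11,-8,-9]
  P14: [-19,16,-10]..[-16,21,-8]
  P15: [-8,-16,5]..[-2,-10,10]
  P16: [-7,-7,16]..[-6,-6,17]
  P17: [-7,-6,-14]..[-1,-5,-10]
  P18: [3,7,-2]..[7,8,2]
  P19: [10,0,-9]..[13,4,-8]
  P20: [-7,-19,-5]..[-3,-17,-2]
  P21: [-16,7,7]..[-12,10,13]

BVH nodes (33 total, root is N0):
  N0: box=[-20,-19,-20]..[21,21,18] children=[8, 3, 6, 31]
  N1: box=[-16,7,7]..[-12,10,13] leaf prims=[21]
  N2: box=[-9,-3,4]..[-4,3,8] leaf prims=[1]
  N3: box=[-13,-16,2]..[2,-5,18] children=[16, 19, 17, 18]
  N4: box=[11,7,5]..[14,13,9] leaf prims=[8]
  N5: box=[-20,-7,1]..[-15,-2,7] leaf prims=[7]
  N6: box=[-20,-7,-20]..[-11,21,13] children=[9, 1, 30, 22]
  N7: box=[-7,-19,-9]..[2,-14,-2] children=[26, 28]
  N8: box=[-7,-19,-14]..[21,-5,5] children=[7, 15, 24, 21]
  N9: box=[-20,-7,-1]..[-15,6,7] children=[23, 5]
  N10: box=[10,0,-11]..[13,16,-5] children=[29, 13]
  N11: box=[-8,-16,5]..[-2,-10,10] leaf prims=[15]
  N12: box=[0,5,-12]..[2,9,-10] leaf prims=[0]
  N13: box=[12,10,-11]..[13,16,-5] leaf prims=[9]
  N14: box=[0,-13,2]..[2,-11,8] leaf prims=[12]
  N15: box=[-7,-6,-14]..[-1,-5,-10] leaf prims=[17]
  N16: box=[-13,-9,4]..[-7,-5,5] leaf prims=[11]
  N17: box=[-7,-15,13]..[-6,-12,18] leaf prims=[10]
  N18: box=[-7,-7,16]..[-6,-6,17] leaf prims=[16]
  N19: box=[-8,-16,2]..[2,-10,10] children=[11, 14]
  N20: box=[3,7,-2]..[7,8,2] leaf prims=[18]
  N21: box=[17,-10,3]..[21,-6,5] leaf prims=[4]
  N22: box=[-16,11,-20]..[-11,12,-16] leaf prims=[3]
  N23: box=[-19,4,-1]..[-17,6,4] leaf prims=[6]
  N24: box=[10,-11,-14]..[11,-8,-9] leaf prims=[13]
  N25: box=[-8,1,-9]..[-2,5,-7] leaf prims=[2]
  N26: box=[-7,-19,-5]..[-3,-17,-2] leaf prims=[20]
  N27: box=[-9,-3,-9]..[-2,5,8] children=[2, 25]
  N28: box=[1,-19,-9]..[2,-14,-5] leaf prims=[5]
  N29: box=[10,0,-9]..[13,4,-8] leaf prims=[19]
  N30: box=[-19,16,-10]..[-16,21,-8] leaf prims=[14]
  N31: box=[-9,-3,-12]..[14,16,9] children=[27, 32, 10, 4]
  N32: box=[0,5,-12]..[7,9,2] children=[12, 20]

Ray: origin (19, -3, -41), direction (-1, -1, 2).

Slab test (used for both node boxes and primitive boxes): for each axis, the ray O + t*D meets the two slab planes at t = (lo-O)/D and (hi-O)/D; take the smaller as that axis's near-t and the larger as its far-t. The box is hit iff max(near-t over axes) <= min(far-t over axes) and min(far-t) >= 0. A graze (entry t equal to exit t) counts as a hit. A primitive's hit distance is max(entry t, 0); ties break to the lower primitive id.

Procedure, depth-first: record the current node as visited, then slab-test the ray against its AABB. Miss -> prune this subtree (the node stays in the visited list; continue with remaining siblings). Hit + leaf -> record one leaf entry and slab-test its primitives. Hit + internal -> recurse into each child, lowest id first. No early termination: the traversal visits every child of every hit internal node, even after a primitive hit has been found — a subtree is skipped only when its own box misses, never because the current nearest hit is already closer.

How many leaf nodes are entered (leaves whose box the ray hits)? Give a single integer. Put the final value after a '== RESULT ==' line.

Trace the traversal:
N0 x:[-2,39] y:[-24,16] z:[21/2,59/2] -> hit [21/2,16], descend [3, 6, 8, 31]
  N3 x:[17,32] y:[2,13] z:[43/2,59/2] -> miss, prune
  N6 x:[30,39] y:[-24,4] z:[21/2,27] -> miss, prune
  N8 x:[-2,26] y:[2,16] z:[27/2,23] -> hit [27/2,16], descend [7, 15, 21, 24]
    N7 x:[17,26] y:[11,16] z:[16,39/2] -> miss, prune
    N15 x:[20,26] y:[2,3] z:[27/2,31/2] -> miss, prune
    N21 x:[-2,2] y:[3,7] z:[22,23] -> miss, prune
    N24 x:[8,9] y:[5,8] z:[27/2,16] -> miss, prune
  N31 x:[5,28] y:[-19,0] z:[29/2,25] -> miss, prune

order=[0, 3, 6, 8, 7, 15, 21, 24, 31]  |boxes|=9  |leaves|=0  hit=miss

== RESULT ==
0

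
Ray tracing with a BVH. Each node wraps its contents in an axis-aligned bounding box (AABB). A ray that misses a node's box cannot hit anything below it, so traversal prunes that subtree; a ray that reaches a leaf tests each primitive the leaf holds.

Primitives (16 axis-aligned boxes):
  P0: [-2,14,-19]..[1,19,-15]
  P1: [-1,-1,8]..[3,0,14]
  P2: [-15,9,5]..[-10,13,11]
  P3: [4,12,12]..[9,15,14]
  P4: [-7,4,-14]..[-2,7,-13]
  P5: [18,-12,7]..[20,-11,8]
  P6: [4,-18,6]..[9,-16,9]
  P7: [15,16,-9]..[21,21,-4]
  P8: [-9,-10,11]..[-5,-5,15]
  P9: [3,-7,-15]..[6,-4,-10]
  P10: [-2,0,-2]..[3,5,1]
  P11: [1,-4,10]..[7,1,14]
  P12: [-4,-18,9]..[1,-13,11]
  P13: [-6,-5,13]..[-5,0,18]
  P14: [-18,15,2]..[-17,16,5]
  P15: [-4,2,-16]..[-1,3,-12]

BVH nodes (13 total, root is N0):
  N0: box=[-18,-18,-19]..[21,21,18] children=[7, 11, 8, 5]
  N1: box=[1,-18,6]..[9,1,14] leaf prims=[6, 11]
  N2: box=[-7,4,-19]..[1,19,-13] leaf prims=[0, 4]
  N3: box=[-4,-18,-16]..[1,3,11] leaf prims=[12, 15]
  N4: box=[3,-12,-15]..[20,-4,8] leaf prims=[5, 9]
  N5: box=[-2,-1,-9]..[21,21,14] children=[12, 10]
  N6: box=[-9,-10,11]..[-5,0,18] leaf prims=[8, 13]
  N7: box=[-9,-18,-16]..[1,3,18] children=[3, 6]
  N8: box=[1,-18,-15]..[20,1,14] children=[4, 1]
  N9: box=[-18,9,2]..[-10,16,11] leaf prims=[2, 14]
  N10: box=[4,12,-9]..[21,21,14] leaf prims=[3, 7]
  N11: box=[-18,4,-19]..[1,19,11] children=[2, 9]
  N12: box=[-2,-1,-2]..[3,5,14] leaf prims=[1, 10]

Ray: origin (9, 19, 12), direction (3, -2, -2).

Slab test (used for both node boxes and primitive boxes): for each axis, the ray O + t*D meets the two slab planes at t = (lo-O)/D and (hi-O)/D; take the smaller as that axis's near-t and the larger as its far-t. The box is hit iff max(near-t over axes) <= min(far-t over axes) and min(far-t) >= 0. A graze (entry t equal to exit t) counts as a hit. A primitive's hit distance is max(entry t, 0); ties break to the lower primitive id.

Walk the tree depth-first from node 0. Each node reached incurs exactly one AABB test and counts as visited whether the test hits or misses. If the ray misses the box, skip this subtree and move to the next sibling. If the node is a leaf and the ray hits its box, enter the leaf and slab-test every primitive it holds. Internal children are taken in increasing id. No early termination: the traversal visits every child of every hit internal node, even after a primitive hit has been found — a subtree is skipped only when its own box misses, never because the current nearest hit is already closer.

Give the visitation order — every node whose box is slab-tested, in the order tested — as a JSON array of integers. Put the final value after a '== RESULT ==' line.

Traverse from the root:
N0 x:[-9,4] y:[-1,37/2] z:[-3,31/2] -> hit [-1,4], descend [5, 7, 8, 11]
  N5 x:[-11/3,4] y:[-1,10] z:[-1,21/2] -> hit [-1,4], descend [10, 12]
    N10 x:[-5/3,4] y:[-1,7/2] z:[-1,21/2] -> hit [-1,7/2] leaf, test {P3(miss), P7(miss)}
    N12 x:[-11/3,-2] y:[7,10] z:[-1,7] -> miss, prune
  N7 x:[-6,-8/3] y:[8,37/2] z:[-3,14] -> miss, prune
  N8 x:[-8/3,11/3] y:[9,37/2] z:[-1,27/2] -> miss, prune
  N11 x:[-9,-8/3] y:[0,15/2] z:[1/2,31/2] -> miss, prune

Visited [0, 5, 10, 12, 7, 8, 11]. Tests: 7 box, 1 leaf. Nearest: miss.

== RESULT ==
[0, 5, 10, 12, 7, 8, 11]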